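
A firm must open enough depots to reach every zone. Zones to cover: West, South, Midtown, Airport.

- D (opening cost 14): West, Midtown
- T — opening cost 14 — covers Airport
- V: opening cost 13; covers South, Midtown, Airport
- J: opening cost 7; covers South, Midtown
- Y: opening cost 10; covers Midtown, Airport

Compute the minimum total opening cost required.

27

The greedy cost-per-new-zone heuristic would pick J, Y, and D for 31, but a cheaper cover exists.
Choose D and V: together they cover West, South, Midtown, Airport — every zone.
Total opening cost: 14 + 13 = 27.
No cover costs less than 27.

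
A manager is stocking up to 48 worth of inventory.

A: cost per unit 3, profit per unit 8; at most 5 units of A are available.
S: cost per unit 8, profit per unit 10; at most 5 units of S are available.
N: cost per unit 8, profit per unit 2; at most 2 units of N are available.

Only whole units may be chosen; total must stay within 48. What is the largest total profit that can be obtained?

5×A and 4×S: cost 47 ≤ 48, profit 5·8 + 4·10 = 80.
4×A and 4×S: cost 44 ≤ 48, profit 4·8 + 4·10 = 72.
Best is 80.

80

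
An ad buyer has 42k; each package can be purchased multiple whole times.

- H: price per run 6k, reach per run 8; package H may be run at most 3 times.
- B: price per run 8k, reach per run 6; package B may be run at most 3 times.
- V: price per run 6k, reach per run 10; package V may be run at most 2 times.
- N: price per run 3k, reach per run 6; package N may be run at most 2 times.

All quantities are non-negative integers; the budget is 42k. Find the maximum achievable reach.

56

N has the best ratio (6/3); taking only N gives at most 2×6 = 12 (stopped by the supply cap of 2).
Mixing does better — 3×H, 2×V, and 2×N: price 36 ≤ 42, reach 3·8 + 2·10 + 2·6 = 56.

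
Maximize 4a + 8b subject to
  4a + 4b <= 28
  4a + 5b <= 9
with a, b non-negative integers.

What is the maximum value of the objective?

12

The continuous relaxation peaks at (0, 1.8) with value 14.40; rounding to a feasible lattice point costs some objective.
(a,b)=(1,1): 4·1+4·1=8≤28, 4·1+5·1=9≤9, objective 12.
(a,b)=(0,1): 4·0+4·1=4≤28, 4·0+5·1=5≤9, objective 8.
(a,b)=(2,0): 4·2+4·0=8≤28, 4·2+5·0=8≤9, objective 8.
Maximum is 12 at (a,b)=(1,1).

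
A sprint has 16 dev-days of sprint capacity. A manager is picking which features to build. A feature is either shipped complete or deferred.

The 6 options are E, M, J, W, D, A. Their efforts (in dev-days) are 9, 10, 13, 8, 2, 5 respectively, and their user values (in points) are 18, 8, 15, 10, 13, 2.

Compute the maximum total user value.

33

Allowing fractional choices, the relaxed optimum would be about 37.2, but features are indivisible.
E + D + A: effort 9 + 2 + 5 = 16 ≤ 16, user value 18 + 13 + 2 = 33.
E + D: effort 9 + 2 = 11 ≤ 16, user value 18 + 13 = 31.
J + D: effort 13 + 2 = 15 ≤ 16, user value 15 + 13 = 28.
Best is E, D, and A with total user value 33.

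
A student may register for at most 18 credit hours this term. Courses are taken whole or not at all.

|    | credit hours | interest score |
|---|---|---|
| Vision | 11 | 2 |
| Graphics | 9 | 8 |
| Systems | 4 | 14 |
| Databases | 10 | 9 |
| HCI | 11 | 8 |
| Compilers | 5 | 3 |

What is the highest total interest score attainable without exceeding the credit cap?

Allowing fractional choices, the relaxed optimum would be about 26.6, but courses are indivisible.
Graphics + Systems: credit hours 9 + 4 = 13 ≤ 18, interest score 8 + 14 = 22.
Graphics + Systems + Compilers: credit hours 9 + 4 + 5 = 18 ≤ 18, interest score 8 + 14 + 3 = 25.
Systems + Databases: credit hours 4 + 10 = 14 ≤ 18, interest score 14 + 9 = 23.
Best is Graphics, Systems, and Compilers with total interest score 25.

25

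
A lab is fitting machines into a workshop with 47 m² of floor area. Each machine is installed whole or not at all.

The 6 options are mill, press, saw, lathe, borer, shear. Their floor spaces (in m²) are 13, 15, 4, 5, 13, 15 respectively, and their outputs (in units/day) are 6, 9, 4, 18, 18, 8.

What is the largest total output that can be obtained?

51

This is an integer program with binary decision variables.
mill + lathe + borer + shear: floor space 13 + 5 + 13 + 15 = 46 ≤ 47, output 6 + 18 + 18 + 8 = 50.
mill + press + lathe + borer: floor space 13 + 15 + 5 + 13 = 46 ≤ 47, output 6 + 9 + 18 + 18 = 51.
Best is mill, press, lathe, and borer with total output 51.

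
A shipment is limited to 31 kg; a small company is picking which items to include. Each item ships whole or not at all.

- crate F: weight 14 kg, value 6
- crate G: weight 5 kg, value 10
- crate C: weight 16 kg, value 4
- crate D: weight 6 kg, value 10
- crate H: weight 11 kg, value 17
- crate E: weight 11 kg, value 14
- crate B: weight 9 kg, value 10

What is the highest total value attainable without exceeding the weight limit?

crate G + crate D + crate E + crate B: weight 5 + 6 + 11 + 9 = 31 ≤ 31, value 10 + 10 + 14 + 10 = 44.
crate G + crate D + crate H + crate B: weight 5 + 6 + 11 + 9 = 31 ≤ 31, value 10 + 10 + 17 + 10 = 47.
crate G + crate H + crate E: weight 5 + 11 + 11 = 27 ≤ 31, value 10 + 17 + 14 = 41.
Best is crate G, crate D, crate H, and crate B with total value 47.

47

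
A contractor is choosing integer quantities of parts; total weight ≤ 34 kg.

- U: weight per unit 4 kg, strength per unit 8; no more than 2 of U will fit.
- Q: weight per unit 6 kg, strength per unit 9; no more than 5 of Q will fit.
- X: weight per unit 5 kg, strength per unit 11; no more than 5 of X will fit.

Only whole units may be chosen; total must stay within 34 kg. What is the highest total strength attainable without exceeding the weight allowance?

71

Take 2×U and 5×X: weight 33 ≤ 34, strength 2·8 + 5·11 = 71.
X has the best ratio (11/5) and is taken to its limit of 5; remaining capacity is filled optimally with the others.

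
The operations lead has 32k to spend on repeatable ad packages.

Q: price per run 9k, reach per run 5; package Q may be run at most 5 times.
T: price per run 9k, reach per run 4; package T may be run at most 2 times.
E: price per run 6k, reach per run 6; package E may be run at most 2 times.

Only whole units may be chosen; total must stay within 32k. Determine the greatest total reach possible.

22

E has the best ratio (6/6); taking only E gives at most 2×6 = 12 (stopped by the supply cap of 2).
Mixing does better — 2×Q and 2×E: price 30 ≤ 32, reach 2·5 + 2·6 = 22.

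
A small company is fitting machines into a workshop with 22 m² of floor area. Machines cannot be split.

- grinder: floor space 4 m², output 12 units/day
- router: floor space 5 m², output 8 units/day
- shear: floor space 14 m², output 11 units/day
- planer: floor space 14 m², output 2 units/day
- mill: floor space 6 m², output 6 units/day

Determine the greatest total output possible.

Allowing fractional choices, the relaxed optimum would be about 31.5, but machines are indivisible.
grinder + shear: floor space 4 + 14 = 18 ≤ 22, output 12 + 11 = 23.
grinder + router + mill: floor space 4 + 5 + 6 = 15 ≤ 22, output 12 + 8 + 6 = 26.
Best is grinder, router, and mill with total output 26.

26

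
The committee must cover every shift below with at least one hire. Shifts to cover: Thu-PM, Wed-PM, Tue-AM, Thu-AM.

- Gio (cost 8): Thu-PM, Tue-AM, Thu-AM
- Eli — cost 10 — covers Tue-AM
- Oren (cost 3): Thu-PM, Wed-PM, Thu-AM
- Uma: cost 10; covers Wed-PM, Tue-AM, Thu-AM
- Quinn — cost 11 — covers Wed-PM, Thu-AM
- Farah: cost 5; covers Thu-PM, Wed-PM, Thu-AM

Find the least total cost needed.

Choose Gio and Oren: together they cover Thu-PM, Wed-PM, Tue-AM, Thu-AM — every shift.
Total cost: 8 + 3 = 11.
No cover costs less than 11.

11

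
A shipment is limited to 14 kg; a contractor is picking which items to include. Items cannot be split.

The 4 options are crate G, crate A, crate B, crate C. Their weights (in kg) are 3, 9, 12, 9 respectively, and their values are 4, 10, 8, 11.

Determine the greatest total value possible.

crate G + crate A: weight 3 + 9 = 12 ≤ 14, value 4 + 10 = 14.
crate G + crate C: weight 3 + 9 = 12 ≤ 14, value 4 + 11 = 15.
Best is crate G and crate C with total value 15.

15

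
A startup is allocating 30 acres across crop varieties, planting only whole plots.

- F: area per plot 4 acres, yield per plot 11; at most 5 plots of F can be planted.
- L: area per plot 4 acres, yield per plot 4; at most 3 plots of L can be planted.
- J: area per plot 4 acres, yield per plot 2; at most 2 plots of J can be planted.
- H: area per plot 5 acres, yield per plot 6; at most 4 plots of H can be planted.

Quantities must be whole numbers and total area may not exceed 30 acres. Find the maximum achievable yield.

This is a bounded integer knapsack.
F has the best ratio (11/4); taking only F gives at most 5×11 = 55 (stopped by the supply cap of 5).
Mixing does better — 5×F and 2×H: area 30 ≤ 30, yield 5·11 + 2·6 = 67.

67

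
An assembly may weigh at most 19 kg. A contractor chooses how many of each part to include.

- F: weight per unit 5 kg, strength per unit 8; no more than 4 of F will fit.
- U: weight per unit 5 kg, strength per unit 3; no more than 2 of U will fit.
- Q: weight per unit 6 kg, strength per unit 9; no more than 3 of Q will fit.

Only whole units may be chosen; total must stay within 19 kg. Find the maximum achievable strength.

27

F has the best ratio (8/5); taking only F gives at most 3×8 = 24 (stopped by the weight limit).
Mixing does better — 3×Q: weight 18 ≤ 19, strength 3·9 = 27.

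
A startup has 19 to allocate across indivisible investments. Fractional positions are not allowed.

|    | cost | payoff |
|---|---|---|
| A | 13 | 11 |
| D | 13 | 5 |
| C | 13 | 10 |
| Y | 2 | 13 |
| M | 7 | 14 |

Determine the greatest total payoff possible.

27

This is a 0-1 knapsack instance.
Y + M: cost 2 + 7 = 9 ≤ 19, payoff 13 + 14 = 27.
A + Y: cost 13 + 2 = 15 ≤ 19, payoff 11 + 13 = 24.
Best is Y and M with total payoff 27.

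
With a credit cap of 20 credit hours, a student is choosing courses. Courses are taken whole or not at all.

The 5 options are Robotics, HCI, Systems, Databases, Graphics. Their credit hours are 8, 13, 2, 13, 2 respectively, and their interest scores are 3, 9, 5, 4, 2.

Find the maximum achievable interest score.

16

Take HCI, Systems, and Graphics: credit hours 13 + 2 + 2 = 17 ≤ 20, interest score 9 + 5 + 2 = 16.
No other feasible combination does better.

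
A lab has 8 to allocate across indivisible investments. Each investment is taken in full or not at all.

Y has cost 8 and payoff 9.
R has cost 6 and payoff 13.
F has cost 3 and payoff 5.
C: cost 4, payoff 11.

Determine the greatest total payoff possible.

16

This is a 0-1 knapsack instance.
Take F and C: cost 3 + 4 = 7 ≤ 8, payoff 5 + 11 = 16.
No other feasible combination does better.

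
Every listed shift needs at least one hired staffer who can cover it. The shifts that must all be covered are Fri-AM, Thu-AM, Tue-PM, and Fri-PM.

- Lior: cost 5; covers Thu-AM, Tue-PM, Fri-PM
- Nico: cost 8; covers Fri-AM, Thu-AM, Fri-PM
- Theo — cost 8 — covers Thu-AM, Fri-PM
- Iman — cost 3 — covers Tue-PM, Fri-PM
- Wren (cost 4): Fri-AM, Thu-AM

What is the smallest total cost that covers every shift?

This is a weighted set-cover instance.
Choose Iman and Wren: together they cover Fri-AM, Thu-AM, Tue-PM, Fri-PM — every shift.
Total cost: 3 + 4 = 7.
No cover costs less than 7.

7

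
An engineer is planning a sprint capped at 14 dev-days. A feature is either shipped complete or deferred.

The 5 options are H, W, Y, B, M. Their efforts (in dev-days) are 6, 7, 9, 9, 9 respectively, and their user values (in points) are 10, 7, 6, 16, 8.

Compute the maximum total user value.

H + W: effort 6 + 7 = 13 ≤ 14, user value 10 + 7 = 17.
B: effort 9 ≤ 14, user value 16.
H: effort 6 ≤ 14, user value 10.
Best is H and W with total user value 17.

17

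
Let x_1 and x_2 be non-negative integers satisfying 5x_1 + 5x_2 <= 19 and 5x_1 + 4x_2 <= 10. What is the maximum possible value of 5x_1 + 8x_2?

Relaxing integrality, the LP optimum is 20.00 at (x_1,x_2) = (0, 2.5), which is not an integer point.
(x_1,x_2)=(0,2): 5·0+5·2=10≤19, 5·0+4·2=8≤10, objective 16.
(x_1,x_2)=(1,1): 5·1+5·1=10≤19, 5·1+4·1=9≤10, objective 13.
Maximum is 16 at (x_1,x_2)=(0,2).

16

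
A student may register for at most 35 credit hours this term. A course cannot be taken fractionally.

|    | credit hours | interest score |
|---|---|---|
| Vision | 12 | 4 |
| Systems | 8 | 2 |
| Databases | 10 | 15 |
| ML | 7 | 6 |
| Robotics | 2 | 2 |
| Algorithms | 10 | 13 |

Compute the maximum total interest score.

36

Databases + ML + Algorithms: credit hours 10 + 7 + 10 = 27 ≤ 35, interest score 15 + 6 + 13 = 34.
Databases + ML + Robotics + Algorithms: credit hours 10 + 7 + 2 + 10 = 29 ≤ 35, interest score 15 + 6 + 2 + 13 = 36.
Systems + Databases + ML + Algorithms: credit hours 8 + 10 + 7 + 10 = 35 ≤ 35, interest score 2 + 15 + 6 + 13 = 36.
The maximum interest score is 36; one optimal choice is Databases, ML, Robotics, and Algorithms.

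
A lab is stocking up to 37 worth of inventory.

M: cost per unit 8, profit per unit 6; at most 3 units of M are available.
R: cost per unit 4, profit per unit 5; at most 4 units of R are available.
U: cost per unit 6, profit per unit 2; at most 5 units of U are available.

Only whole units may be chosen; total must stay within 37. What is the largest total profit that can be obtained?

2×M and 4×R: cost 32 ≤ 37, profit 2·6 + 4·5 = 32.
3×M and 3×R: cost 36 ≤ 37, profit 3·6 + 3·5 = 33.
Best is 33.

33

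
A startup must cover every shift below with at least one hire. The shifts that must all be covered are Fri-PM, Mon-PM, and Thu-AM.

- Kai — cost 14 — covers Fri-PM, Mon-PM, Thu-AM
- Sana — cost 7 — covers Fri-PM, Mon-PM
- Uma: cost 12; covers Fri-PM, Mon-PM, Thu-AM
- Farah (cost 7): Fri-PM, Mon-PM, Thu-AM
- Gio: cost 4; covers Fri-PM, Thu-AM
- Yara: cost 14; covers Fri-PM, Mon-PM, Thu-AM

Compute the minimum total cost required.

The greedy cost-per-new-shift heuristic would pick Gio and Sana for 11, but a cheaper cover exists.
Farah alone covers Fri-PM, Mon-PM, Thu-AM — every shift.
Total cost: 7.
No cover costs less than 7.

7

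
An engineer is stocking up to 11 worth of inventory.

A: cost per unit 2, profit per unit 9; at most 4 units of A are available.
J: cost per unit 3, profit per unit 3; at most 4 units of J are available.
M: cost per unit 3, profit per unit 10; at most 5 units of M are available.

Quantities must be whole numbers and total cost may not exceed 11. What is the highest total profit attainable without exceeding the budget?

1×A and 3×M: cost 11 ≤ 11, profit 1·9 + 3·10 = 39.
4×A and 1×M: cost 11 ≤ 11, profit 4·9 + 1·10 = 46.
Best is 46.

46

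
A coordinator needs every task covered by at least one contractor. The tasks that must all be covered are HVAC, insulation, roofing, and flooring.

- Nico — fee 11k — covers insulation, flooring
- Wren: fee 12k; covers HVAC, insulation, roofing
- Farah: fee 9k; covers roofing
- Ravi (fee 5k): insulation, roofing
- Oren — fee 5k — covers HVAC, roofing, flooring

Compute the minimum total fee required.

10

Choose Ravi and Oren: together they cover HVAC, insulation, roofing, flooring — every task.
Total fee: 5 + 5 = 10.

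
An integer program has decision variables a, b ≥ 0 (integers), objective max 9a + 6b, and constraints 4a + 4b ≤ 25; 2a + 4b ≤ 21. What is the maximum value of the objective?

The continuous relaxation peaks at (6.25, 0) with value 56.25; rounding to a feasible lattice point costs some objective.
(a,b)=(6,0) is feasible, giving 54.
(a,b)=(5,1) is feasible, giving 51.
(a,b)=(5,0) is feasible, giving 45.
No feasible integer point exceeds 54.

54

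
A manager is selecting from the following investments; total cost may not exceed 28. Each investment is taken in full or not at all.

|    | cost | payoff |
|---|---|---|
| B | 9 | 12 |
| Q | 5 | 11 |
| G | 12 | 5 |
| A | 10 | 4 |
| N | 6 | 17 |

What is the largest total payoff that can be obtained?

Q + G + N: cost 5 + 12 + 6 = 23 ≤ 28, payoff 11 + 5 + 17 = 33.
B + Q + N: cost 9 + 5 + 6 = 20 ≤ 28, payoff 12 + 11 + 17 = 40.
B + G + N: cost 9 + 12 + 6 = 27 ≤ 28, payoff 12 + 5 + 17 = 34.
Best is B, Q, and N with total payoff 40.

40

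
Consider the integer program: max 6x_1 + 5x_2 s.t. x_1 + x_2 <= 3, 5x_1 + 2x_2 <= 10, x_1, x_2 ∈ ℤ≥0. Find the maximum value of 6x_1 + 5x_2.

16

The continuous relaxation peaks at (1.33, 1.67) with value 16.33; rounding to a feasible lattice point costs some objective.
(x_1,x_2)=(1,2): 1·1+1·2=3≤3, 5·1+2·2=9≤10, objective 16.
(x_1,x_2)=(0,3): 1·0+1·3=3≤3, 5·0+2·3=6≤10, objective 15.
(x_1,x_2)=(2,0): 1·2+1·0=2≤3, 5·2+2·0=10≤10, objective 12.
The best lattice point is (1,2), giving 16.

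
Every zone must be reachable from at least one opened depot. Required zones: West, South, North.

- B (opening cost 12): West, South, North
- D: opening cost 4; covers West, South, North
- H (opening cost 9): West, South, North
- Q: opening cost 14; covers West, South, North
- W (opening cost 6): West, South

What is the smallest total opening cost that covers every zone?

4

D alone covers West, South, North — every zone.
Total opening cost: 4.
No cover costs less than 4.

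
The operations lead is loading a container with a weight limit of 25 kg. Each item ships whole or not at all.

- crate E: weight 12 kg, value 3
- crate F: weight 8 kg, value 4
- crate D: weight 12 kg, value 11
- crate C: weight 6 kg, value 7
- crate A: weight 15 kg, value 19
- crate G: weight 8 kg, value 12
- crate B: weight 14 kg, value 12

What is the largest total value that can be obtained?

31

Allowing fractional choices, the relaxed optimum would be about 33.3, but items are indivisible.
crate A + crate G: weight 15 + 8 = 23 ≤ 25, value 19 + 12 = 31.
crate C + crate A: weight 6 + 15 = 21 ≤ 25, value 7 + 19 = 26.
Best is crate A and crate G with total value 31.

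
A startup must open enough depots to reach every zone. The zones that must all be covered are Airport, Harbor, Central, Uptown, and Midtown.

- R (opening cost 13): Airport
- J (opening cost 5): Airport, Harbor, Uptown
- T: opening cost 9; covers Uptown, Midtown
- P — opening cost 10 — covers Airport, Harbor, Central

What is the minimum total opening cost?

Choose T and P: together they cover Airport, Harbor, Central, Uptown, Midtown — every zone.
Total opening cost: 9 + 10 = 19.

19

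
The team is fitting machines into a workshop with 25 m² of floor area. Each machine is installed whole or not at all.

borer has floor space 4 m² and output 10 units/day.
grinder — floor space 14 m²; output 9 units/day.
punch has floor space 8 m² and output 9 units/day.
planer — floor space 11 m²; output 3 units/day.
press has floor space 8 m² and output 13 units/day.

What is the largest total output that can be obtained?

borer + press: floor space 4 + 8 = 12 ≤ 25, output 10 + 13 = 23.
borer + punch + press: floor space 4 + 8 + 8 = 20 ≤ 25, output 10 + 9 + 13 = 32.
borer + planer + press: floor space 4 + 11 + 8 = 23 ≤ 25, output 10 + 3 + 13 = 26.
Best is borer, punch, and press with total output 32.

32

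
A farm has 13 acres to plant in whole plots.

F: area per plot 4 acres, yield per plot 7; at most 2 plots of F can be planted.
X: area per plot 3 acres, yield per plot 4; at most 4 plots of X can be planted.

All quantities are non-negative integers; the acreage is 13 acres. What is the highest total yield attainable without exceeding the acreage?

1×F and 3×X: area 13 ≤ 13, yield 1·7 + 3·4 = 19.
2×F and 1×X: area 11 ≤ 13, yield 2·7 + 1·4 = 18.
Best is 19.

19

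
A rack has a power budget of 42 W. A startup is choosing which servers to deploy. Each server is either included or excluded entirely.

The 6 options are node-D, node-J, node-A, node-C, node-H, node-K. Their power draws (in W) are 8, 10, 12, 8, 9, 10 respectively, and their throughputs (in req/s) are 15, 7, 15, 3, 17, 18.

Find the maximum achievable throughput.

Allowing fractional choices, the relaxed optimum would be about 67.1, but servers are indivisible.
node-J + node-A + node-H + node-K: power draw 10 + 12 + 9 + 10 = 41 ≤ 42, throughput 7 + 15 + 17 + 18 = 57.
node-D + node-A + node-H + node-K: power draw 8 + 12 + 9 + 10 = 39 ≤ 42, throughput 15 + 15 + 17 + 18 = 65.
node-D + node-J + node-H + node-K: power draw 8 + 10 + 9 + 10 = 37 ≤ 42, throughput 15 + 7 + 17 + 18 = 57.
Best is node-D, node-A, node-H, and node-K with total throughput 65.

65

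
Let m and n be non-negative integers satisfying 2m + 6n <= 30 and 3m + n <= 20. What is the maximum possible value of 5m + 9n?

52

(m,n)=(5,3): 2·5+6·3=28≤30, 3·5+1·3=18≤20, objective 52.
(m,n)=(6,2): 2·6+6·2=24≤30, 3·6+1·2=20≤20, objective 48.
Maximum is 52 at (m,n)=(5,3).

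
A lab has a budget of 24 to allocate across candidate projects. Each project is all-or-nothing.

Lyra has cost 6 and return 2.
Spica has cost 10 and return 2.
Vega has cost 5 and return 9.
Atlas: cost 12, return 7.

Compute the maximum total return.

18

Allowing fractional choices, the relaxed optimum would be about 18.2, but projects are indivisible.
Vega + Atlas: cost 5 + 12 = 17 ≤ 24, return 9 + 7 = 16.
Lyra + Vega + Atlas: cost 6 + 5 + 12 = 23 ≤ 24, return 2 + 9 + 7 = 18.
Lyra + Spica + Vega: cost 6 + 10 + 5 = 21 ≤ 24, return 2 + 2 + 9 = 13.
Best is Lyra, Vega, and Atlas with total return 18.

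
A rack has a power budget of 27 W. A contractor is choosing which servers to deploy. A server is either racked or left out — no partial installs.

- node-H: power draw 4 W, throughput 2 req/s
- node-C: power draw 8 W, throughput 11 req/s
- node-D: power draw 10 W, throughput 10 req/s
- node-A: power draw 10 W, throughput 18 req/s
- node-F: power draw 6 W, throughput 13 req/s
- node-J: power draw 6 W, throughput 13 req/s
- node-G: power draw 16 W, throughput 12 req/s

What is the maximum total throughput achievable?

Treat it as a binary knapsack problem.
Allowing fractional choices, the relaxed optimum would be about 50.9, but servers are indivisible.
node-A + node-F + node-J: power draw 10 + 6 + 6 = 22 ≤ 27, throughput 18 + 13 + 13 = 44.
node-H + node-A + node-F + node-J: power draw 4 + 10 + 6 + 6 = 26 ≤ 27, throughput 2 + 18 + 13 + 13 = 46.
Best is node-H, node-A, node-F, and node-J with total throughput 46.

46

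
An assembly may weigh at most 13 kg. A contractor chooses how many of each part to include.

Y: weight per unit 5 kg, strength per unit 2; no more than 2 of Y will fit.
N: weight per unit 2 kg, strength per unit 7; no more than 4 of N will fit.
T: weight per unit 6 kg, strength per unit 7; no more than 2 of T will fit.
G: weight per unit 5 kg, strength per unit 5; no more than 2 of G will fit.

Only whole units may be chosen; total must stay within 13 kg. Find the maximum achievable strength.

This is a bounded integer knapsack.
N has the best ratio (7/2); taking only N gives at most 4×7 = 28 (stopped by the supply cap of 4).
Mixing does better — 4×N and 1×G: weight 13 ≤ 13, strength 4·7 + 1·5 = 33.

33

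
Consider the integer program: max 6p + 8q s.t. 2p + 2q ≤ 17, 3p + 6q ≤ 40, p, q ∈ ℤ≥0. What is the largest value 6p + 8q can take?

The continuous relaxation peaks at (3.67, 4.83) with value 60.67; rounding to a feasible lattice point costs some objective.
(p,q)=(3,5): 2·3+2·5=16≤17, 3·3+6·5=39≤40, objective 58.
(p,q)=(4,4): 2·4+2·4=16≤17, 3·4+6·4=36≤40, objective 56.
(p,q)=(2,5): 2·2+2·5=14≤17, 3·2+6·5=36≤40, objective 52.
No feasible integer point exceeds 58.

58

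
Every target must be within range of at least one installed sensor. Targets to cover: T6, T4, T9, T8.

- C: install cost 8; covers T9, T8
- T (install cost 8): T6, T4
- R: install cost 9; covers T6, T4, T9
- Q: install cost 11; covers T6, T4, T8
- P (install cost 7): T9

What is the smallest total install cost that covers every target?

The greedy cost-per-new-target heuristic would pick R and C for 17, but a cheaper cover exists.
Choose C and T: together they cover T6, T4, T9, T8 — every target.
Total install cost: 8 + 8 = 16.
No cover costs less than 16.

16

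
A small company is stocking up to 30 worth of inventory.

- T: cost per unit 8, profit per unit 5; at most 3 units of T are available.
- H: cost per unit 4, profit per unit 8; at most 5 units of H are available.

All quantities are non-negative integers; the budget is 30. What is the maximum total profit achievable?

5×H: cost 20 ≤ 30, profit 5·8 = 40.
1×T and 5×H: cost 28 ≤ 30, profit 1·5 + 5·8 = 45.
Best is 45.

45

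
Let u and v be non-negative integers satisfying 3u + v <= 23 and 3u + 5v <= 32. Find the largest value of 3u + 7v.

Relaxing integrality, the LP optimum is 44.80 at (u,v) = (0, 6.4), which is not an integer point.
(u,v)=(0,6): 3·0+1·6=6≤23, 3·0+5·6=30≤32, objective 42.
(u,v)=(1,5): 3·1+1·5=8≤23, 3·1+5·5=28≤32, objective 38.
No feasible integer point exceeds 42.

42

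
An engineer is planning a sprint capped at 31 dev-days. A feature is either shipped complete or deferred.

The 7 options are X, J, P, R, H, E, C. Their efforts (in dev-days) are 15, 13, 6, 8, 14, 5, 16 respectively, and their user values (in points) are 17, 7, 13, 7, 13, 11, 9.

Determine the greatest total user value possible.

41

X + P + E: effort 15 + 6 + 5 = 26 ≤ 31, user value 17 + 13 + 11 = 41.
X + P + R: effort 15 + 6 + 8 = 29 ≤ 31, user value 17 + 13 + 7 = 37.
P + H + E: effort 6 + 14 + 5 = 25 ≤ 31, user value 13 + 13 + 11 = 37.
Best is X, P, and E with total user value 41.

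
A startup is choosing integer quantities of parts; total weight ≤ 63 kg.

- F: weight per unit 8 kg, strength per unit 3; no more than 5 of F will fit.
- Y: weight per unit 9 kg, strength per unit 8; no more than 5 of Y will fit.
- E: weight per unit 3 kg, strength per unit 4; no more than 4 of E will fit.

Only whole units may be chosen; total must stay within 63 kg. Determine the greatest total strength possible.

1×F, 5×Y, and 3×E: weight 62 ≤ 63, strength 1·3 + 5·8 + 3·4 = 55.
5×Y and 4×E: weight 57 ≤ 63, strength 5·8 + 4·4 = 56.
Best is 56.

56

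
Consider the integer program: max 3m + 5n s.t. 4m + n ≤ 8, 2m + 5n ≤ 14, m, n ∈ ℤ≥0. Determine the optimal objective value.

(m,n)=(1,2): 4·1+1·2=6≤8, 2·1+5·2=12≤14, objective 13.
(m,n)=(0,2): 4·0+1·2=2≤8, 2·0+5·2=10≤14, objective 10.
(m,n)=(1,1): 4·1+1·1=5≤8, 2·1+5·1=7≤14, objective 8.
The best lattice point is (1,2), giving 13.

13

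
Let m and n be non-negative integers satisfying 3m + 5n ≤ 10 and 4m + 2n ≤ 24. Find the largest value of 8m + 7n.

(m,n)=(3,0): 3·3+5·0=9≤10, 4·3+2·0=12≤24, objective 24.
(m,n)=(2,0): 3·2+5·0=6≤10, 4·2+2·0=8≤24, objective 16.
The best lattice point is (3,0), giving 24.

24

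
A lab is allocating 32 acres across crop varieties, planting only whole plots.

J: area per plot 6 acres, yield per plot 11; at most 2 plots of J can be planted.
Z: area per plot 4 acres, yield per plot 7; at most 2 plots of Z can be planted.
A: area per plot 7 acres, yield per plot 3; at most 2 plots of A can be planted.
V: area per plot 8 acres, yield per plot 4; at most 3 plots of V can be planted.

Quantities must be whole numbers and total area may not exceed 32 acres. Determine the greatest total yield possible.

2×J, 2×Z, and 1×A: area 27 ≤ 32, yield 2·11 + 2·7 + 1·3 = 39.
2×J, 2×Z, and 1×V: area 28 ≤ 32, yield 2·11 + 2·7 + 1·4 = 40.
Best is 40.

40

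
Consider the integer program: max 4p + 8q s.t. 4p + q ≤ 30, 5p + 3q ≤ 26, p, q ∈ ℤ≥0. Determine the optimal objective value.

64

(p,q)=(0,8) is feasible, giving 64.
(p,q)=(1,7) is feasible, giving 60.
The best lattice point is (0,8), giving 64.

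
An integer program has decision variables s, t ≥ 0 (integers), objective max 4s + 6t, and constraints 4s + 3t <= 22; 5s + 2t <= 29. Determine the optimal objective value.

The continuous relaxation peaks at (0, 7.33) with value 44.00; rounding to a feasible lattice point costs some objective.
(s,t)=(0,7): 4·0+3·7=21≤22, 5·0+2·7=14≤29, objective 42.
(s,t)=(1,6): 4·1+3·6=22≤22, 5·1+2·6=17≤29, objective 40.
(s,t)=(0,6): 4·0+3·6=18≤22, 5·0+2·6=12≤29, objective 36.
No feasible integer point exceeds 42.

42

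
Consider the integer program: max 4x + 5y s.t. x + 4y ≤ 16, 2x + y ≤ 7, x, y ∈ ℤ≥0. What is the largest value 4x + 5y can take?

23

Relaxing integrality, the LP optimum is 24.71 at (x,y) = (1.71, 3.57), which is not an integer point.
(x,y)=(2,3): 1·2+4·3=14≤16, 2·2+1·3=7≤7, objective 23.
(x,y)=(0,4): 1·0+4·4=16≤16, 2·0+1·4=4≤7, objective 20.
(x,y)=(1,3): 1·1+4·3=13≤16, 2·1+1·3=5≤7, objective 19.
No feasible integer point exceeds 23.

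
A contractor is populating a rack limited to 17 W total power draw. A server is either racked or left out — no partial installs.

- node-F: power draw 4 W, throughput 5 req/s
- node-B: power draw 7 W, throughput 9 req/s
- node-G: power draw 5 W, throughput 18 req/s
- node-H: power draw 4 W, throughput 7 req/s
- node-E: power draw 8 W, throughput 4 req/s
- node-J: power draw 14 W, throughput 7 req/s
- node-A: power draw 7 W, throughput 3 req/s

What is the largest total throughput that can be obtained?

34

This is a 0-1 knapsack instance.
Take node-B, node-G, and node-H: power draw 7 + 5 + 4 = 16 ≤ 17, throughput 9 + 18 + 7 = 34.
No other feasible combination does better.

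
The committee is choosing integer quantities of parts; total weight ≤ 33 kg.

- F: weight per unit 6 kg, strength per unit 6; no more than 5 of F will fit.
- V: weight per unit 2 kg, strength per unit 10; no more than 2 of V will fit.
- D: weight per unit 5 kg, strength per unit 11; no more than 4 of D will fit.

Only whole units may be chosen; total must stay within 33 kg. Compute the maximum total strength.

V has the best ratio (10/2); taking only V gives at most 2×10 = 20 (stopped by the supply cap of 2).
Mixing does better — 1×F, 2×V, and 4×D: weight 30 ≤ 33, strength 1·6 + 2·10 + 4·11 = 70.

70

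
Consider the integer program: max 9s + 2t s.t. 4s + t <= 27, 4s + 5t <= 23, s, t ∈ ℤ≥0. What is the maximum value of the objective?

(s,t)=(5,0): 4·5+1·0=20≤27, 4·5+5·0=20≤23, objective 45.
(s,t)=(4,1): 4·4+1·1=17≤27, 4·4+5·1=21≤23, objective 38.
(s,t)=(4,0): 4·4+1·0=16≤27, 4·4+5·0=16≤23, objective 36.
Maximum is 45 at (s,t)=(5,0).

45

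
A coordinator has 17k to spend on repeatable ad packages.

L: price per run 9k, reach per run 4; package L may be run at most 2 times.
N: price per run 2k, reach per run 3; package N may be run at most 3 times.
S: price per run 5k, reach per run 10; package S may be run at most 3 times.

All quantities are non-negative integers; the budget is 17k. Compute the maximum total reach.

Take 1×N and 3×S: price 17 ≤ 17, reach 1·3 + 3·10 = 33.
S has the best ratio (10/5) and is taken to its limit of 3; remaining capacity is filled optimally with the others.

33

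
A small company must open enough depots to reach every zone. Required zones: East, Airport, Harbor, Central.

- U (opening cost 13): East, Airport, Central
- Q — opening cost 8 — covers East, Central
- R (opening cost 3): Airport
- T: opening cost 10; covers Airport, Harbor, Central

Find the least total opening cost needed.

The greedy cost-per-new-zone heuristic would pick R, Q, and T for 21, but a cheaper cover exists.
Choose Q and T: together they cover East, Airport, Harbor, Central — every zone.
Total opening cost: 8 + 10 = 18.
No cover costs less than 18.

18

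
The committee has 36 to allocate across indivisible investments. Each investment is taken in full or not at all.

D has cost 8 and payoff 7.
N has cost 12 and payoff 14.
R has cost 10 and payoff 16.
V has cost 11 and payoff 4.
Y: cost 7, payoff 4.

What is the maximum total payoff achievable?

Take D, N, and R: cost 8 + 12 + 10 = 30 ≤ 36, payoff 7 + 14 + 16 = 37.
No other feasible combination does better.

37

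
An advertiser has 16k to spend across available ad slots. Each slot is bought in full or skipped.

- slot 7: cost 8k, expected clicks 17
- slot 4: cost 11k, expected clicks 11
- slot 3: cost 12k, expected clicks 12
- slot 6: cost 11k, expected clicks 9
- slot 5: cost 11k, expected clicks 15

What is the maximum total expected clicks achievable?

This is a 0-1 knapsack instance.
slot 5: cost 11 ≤ 16, expected clicks 15.
slot 3: cost 12 ≤ 16, expected clicks 12.
slot 7: cost 8 ≤ 16, expected clicks 17.
Best is slot 7 with total expected clicks 17.

17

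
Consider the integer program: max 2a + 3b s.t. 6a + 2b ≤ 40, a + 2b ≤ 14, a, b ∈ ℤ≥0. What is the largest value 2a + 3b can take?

23

(a,b)=(4,5) is feasible, giving 23.
(a,b)=(5,4) is feasible, giving 22.
(a,b)=(3,5) is feasible, giving 21.
Maximum is 23 at (a,b)=(4,5).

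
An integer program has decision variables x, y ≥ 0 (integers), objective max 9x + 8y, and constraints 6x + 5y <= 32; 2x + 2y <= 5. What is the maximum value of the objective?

Relaxing integrality, the LP optimum is 22.50 at (x,y) = (2.5, 0), which is not an integer point.
(x,y)=(2,0): 6·2+5·0=12≤32, 2·2+2·0=4≤5, objective 18.
(x,y)=(1,1): 6·1+5·1=11≤32, 2·1+2·1=4≤5, objective 17.
No feasible integer point exceeds 18.

18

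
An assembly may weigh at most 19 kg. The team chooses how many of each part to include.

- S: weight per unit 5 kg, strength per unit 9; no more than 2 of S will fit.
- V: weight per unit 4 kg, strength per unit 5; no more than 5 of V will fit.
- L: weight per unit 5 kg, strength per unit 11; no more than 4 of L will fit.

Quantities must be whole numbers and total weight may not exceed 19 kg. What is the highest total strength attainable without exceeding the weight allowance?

38

L has the best ratio (11/5); taking only L gives at most 3×11 = 33 (stopped by the weight limit).
Mixing does better — 1×V and 3×L: weight 19 ≤ 19, strength 1·5 + 3·11 = 38.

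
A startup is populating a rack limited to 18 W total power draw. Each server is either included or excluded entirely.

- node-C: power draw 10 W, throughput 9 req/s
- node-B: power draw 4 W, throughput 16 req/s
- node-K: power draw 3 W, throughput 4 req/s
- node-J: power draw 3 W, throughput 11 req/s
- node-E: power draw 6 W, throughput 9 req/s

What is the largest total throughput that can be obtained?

node-B + node-J + node-E: power draw 4 + 3 + 6 = 13 ≤ 18, throughput 16 + 11 + 9 = 36.
node-B + node-K + node-J + node-E: power draw 4 + 3 + 3 + 6 = 16 ≤ 18, throughput 16 + 4 + 11 + 9 = 40.
Best is node-B, node-K, node-J, and node-E with total throughput 40.

40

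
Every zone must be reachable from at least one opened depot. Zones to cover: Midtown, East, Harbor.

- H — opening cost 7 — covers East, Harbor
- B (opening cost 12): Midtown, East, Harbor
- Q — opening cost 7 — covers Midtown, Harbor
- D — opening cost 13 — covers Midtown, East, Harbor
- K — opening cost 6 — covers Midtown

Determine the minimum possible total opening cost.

12

B alone covers Midtown, East, Harbor — every zone.
Total opening cost: 12.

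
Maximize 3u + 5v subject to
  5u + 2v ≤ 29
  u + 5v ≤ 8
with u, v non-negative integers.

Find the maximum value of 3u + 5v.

The continuous relaxation peaks at (5.61, 0.478) with value 19.22; rounding to a feasible lattice point costs some objective.
(u,v)=(5,0) is feasible, giving 15.
(u,v)=(4,0) is feasible, giving 12.
Maximum is 15 at (u,v)=(5,0).

15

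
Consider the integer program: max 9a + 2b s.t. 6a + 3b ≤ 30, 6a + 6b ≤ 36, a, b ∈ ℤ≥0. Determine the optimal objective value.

45

(a,b)=(5,0): 6·5+3·0=30≤30, 6·5+6·0=30≤36, objective 45.
(a,b)=(4,1): 6·4+3·1=27≤30, 6·4+6·1=30≤36, objective 38.
(a,b)=(4,0): 6·4+3·0=24≤30, 6·4+6·0=24≤36, objective 36.
Maximum is 45 at (a,b)=(5,0).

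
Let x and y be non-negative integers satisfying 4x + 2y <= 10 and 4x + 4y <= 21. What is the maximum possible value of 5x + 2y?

(x,y)=(2,1): 4·2+2·1=10≤10, 4·2+4·1=12≤21, objective 12.
(x,y)=(2,0): 4·2+2·0=8≤10, 4·2+4·0=8≤21, objective 10.
(x,y)=(1,2): 4·1+2·2=8≤10, 4·1+4·2=12≤21, objective 9.
No feasible integer point exceeds 12.

12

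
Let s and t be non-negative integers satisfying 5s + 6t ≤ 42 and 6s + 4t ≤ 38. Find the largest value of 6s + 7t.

Relaxing integrality, the LP optimum is 49.62 at (s,t) = (3.75, 3.88), which is not an integer point.
(s,t)=(0,7): 5·0+6·7=42≤42, 6·0+4·7=28≤38, objective 49.
(s,t)=(1,6): 5·1+6·6=41≤42, 6·1+4·6=30≤38, objective 48.
(s,t)=(3,4): 5·3+6·4=39≤42, 6·3+4·4=34≤38, objective 46.
Maximum is 49 at (s,t)=(0,7).

49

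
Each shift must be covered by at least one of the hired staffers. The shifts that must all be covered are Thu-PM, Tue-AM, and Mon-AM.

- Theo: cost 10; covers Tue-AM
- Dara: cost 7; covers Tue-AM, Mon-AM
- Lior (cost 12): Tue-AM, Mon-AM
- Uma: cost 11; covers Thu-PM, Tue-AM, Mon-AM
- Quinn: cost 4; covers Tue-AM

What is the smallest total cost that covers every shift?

11

Uma alone covers Thu-PM, Tue-AM, Mon-AM — every shift.
Total cost: 11.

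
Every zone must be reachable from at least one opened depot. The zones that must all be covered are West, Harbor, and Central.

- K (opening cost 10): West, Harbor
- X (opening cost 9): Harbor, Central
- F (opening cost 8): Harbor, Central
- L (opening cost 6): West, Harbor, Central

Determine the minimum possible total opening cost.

6

L alone covers West, Harbor, Central — every zone.
Total opening cost: 6.
No cover costs less than 6.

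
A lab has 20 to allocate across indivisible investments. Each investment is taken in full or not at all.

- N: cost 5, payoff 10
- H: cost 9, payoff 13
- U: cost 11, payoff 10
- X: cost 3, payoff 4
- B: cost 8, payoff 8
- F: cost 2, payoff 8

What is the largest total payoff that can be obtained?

35

N + X + B + F: cost 5 + 3 + 8 + 2 = 18 ≤ 20, payoff 10 + 4 + 8 + 8 = 30.
N + H + F: cost 5 + 9 + 2 = 16 ≤ 20, payoff 10 + 13 + 8 = 31.
N + H + X + F: cost 5 + 9 + 3 + 2 = 19 ≤ 20, payoff 10 + 13 + 4 + 8 = 35.
Best is N, H, X, and F with total payoff 35.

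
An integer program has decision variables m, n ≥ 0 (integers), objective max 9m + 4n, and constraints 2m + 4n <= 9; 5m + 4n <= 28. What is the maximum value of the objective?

36

The continuous relaxation peaks at (4.5, 0) with value 40.50; rounding to a feasible lattice point costs some objective.
(m,n)=(4,0): 2·4+4·0=8≤9, 5·4+4·0=20≤28, objective 36.
(m,n)=(3,0): 2·3+4·0=6≤9, 5·3+4·0=15≤28, objective 27.
The best lattice point is (4,0), giving 36.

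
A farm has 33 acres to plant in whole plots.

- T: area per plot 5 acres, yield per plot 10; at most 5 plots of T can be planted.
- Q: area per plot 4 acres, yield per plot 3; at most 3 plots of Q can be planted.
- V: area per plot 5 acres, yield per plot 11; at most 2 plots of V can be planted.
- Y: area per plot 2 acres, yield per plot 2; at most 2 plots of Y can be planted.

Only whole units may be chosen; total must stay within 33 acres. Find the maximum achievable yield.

64

This is a bounded integer knapsack.
Take 4×T, 2×V, and 1×Y: area 32 ≤ 33, yield 4·10 + 2·11 + 1·2 = 64.
V has the best ratio (11/5) and is taken to its limit of 2; remaining capacity is filled optimally with the others.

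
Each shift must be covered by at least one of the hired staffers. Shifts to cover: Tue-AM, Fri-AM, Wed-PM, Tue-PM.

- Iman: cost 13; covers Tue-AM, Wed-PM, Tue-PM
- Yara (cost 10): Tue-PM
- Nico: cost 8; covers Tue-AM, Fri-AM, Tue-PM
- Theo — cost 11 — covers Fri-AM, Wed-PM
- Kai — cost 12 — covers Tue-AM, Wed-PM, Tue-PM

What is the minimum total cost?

19

This is an integer covering problem.
Choose Nico and Theo: together they cover Tue-AM, Fri-AM, Wed-PM, Tue-PM — every shift.
Total cost: 8 + 11 = 19.
No cover costs less than 19.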